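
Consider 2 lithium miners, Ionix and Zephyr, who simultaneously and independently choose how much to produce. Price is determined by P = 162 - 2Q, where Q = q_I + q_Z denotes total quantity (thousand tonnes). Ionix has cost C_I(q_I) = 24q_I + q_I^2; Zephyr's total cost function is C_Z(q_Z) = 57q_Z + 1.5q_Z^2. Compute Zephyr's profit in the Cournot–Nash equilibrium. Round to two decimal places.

303.74

Ionix's profit: π_I = (162 - 2Q)q_I - (24q_I + q_I²). Setting ∂π_I/∂q_I = 0: 138 - 6q_I - 2(q_Z) = 0.
Zephyr's first-order condition: 105 - 7q_Z - 2(q_I) = 0.
Rearranging gives the reaction functions q_I = (138 - 2q_Z)/6 and q_Z = (105 - 2q_I)/7.
Solving the pair: q_I = 378/19, q_Z = 177/19.
Price P = 162 - 2·(555/19) = 1968/19.
Zephyr's profit: (1968/19)·(177/19) - 57·(177/19) - (3/2)(177/19)² = 303.7438.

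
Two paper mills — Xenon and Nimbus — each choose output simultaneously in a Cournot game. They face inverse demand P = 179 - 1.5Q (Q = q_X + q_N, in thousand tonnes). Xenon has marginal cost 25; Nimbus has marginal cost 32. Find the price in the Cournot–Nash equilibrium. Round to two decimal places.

78.67

Xenon's profit: π_X = (179 - 1.5Q)q_X - (25q_X). Setting ∂π_X/∂q_X = 0: 154 - 3q_X - (3/2)(q_N) = 0.
Nimbus's profit: π_N = (179 - 1.5Q)q_N - (32q_N). Setting ∂π_N/∂q_N = 0: 147 - 3q_N - (3/2)(q_X) = 0.
Best responses: q_X = (154 - (3/2)q_N)/3, q_N = (147 - (3/2)q_X)/3.
Substituting one into the other gives q_X = 322/9 and q_N = 280/9.
Total output Q = 602/9, so price P = 179 - (3/2)·(602/9) = 236/3.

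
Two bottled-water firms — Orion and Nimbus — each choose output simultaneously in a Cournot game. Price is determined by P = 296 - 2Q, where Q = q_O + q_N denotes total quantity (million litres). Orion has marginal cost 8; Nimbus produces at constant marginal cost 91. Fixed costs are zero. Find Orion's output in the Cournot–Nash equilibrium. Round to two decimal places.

61.83

Orion's profit: π_O = (296 - 2Q)q_O - (8q_O). Setting ∂π_O/∂q_O = 0: 288 - 4q_O - 2(q_N) = 0.
Nimbus's profit: π_N = (296 - 2Q)q_N - (91q_N). Setting ∂π_N/∂q_N = 0: 205 - 4q_N - 2(q_O) = 0.
Best responses: q_O = (288 - 2q_N)/4, q_N = (205 - 2q_O)/4.
Solving the pair: q_O = 371/6, q_N = 61/3.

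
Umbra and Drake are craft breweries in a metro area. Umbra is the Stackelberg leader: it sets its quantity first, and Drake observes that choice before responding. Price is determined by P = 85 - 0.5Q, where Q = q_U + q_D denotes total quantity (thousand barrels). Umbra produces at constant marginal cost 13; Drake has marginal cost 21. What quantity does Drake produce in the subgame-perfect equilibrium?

24

Solve by backward induction. Given q_U, the follower Drake maximises π_D = (85 - (1/2)q_U - (1/2)q_D)q_D - 21q_D.
Follower FOC: 64 - (1/2)q_U - q_D = 0, so q_D(q_U) = (64 - (1/2)q_U).
Umbra substitutes q_D(q_U) into its own profit: π_U = q_U(85 - (1/2)q_U - (64 - (1/2)q_U)/2) - 13q_U = (53 - (1/4)q_U)q_U - 13q_U.
Maximising: ∂π_U/∂q_U = 40 - (1/2)q_U = 0, giving q_U = 80.
Then q_D = (64 - (1/2)·80) = 24.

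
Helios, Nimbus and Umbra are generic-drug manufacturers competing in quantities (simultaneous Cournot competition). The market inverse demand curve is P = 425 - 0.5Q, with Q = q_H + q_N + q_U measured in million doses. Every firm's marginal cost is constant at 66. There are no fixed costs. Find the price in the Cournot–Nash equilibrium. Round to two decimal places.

Each firm earns π_i = (425 - 0.5Q)q_i - 66q_i.
First-order condition (treating rivals' output as given): 359 - q_i - (1/2)·Σ_{j≠i} q_j = 0.
With identical firms every q_j equals q_i, so Σ_{j≠i} q_j = 2q_i and 359 = 2q_i, giving q_i = 359/2.
Total output Q = 1077/2, so price P = 425 - (1/2)·(1077/2) = 623/4.

155.75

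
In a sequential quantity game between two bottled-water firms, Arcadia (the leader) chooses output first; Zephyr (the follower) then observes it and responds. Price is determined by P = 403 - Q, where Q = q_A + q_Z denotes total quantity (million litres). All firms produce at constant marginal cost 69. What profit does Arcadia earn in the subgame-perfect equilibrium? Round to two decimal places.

13944.50

Solve by backward induction. Given q_A, the follower Zephyr maximises π_Z = (403 - q_A - q_Z)q_Z - 69q_Z.
Setting the follower's marginal profit to zero, 334 - q_A - 2q_Z = 0, i.e. q_Z = (334 - q_A)/2.
The leader anticipates this reaction. Substituting into P = 403 - Q gives P = 236 - (1/2)q_A, so π_A = (236 - (1/2)q_A)q_A - 69q_A.
Leader FOC: 167 - q_A = 0, so q_A = 167.
Then q_Z = (334 - 167)/2 = 167/2.
Price P = 403 - 501/2 = 305/2.
Arcadia's profit: (305/2 - 69)·167 = 13944.5000.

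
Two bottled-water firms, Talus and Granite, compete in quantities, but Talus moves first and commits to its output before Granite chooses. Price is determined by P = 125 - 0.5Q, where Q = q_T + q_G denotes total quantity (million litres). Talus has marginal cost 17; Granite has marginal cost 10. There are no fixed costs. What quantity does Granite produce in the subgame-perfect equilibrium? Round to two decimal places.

Solve by backward induction. Given q_T, the follower Granite maximises π_G = (125 - (1/2)q_T - (1/2)q_G)q_G - 10q_G.
Follower FOC: 115 - (1/2)q_T - q_G = 0, so q_G(q_T) = (115 - (1/2)q_T).
Talus substitutes q_G(q_T) into its own profit: π_T = q_T(125 - (1/2)q_T - (115 - (1/2)q_T)/2) - 17q_T = (135/2 - (1/4)q_T)q_T - 17q_T.
Maximising: ∂π_T/∂q_T = 101/2 - (1/2)q_T = 0, giving q_T = 101.
Then q_G = (115 - (1/2)·101) = 129/2.

64.50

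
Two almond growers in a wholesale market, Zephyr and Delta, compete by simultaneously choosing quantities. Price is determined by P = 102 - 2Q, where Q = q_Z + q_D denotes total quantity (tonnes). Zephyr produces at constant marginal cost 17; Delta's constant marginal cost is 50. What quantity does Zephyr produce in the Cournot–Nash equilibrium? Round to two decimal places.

Zephyr's profit: π_Z = (102 - 2Q)q_Z - (17q_Z). Setting ∂π_Z/∂q_Z = 0: 85 - 4q_Z - 2(q_D) = 0.
Delta's profit: π_D = (102 - 2Q)q_D - (50q_D). Setting ∂π_D/∂q_D = 0: 52 - 4q_D - 2(q_Z) = 0.
Best responses: q_Z = (85 - 2q_D)/4, q_D = (52 - 2q_Z)/4.
Solving the pair: q_Z = 59/3, q_D = 19/6.

19.67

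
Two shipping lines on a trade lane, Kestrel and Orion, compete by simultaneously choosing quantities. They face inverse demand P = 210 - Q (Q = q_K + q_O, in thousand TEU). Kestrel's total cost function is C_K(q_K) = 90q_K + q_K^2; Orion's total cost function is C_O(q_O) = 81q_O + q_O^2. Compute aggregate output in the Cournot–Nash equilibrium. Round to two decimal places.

49.80

Kestrel's profit: π_K = (210 - Q)q_K - (90q_K + q_K²). Setting ∂π_K/∂q_K = 0: 120 - 4q_K - (q_O) = 0.
Orion's profit: π_O = (210 - Q)q_O - (81q_O + q_O²). Setting ∂π_O/∂q_O = 0: 129 - 4q_O - (q_K) = 0.
So q_K = (120 - q_O)/4 and q_O = (129 - q_K)/4.
Solving the pair: q_K = 117/5, q_O = 132/5.
Total output Q = 117/5 + 132/5 = 249/5.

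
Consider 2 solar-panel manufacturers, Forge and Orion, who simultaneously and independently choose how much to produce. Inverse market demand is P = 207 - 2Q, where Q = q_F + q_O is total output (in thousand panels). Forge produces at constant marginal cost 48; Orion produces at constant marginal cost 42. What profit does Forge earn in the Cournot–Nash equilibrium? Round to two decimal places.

1300.50

Forge's profit: π_F = (207 - 2Q)q_F - (48q_F). Setting ∂π_F/∂q_F = 0: 159 - 4q_F - 2(q_O) = 0.
Orion's first-order condition: 165 - 4q_O - 2(q_F) = 0.
Best responses: q_F = (159 - 2q_O)/4, q_O = (165 - 2q_F)/4.
Substituting one into the other gives q_F = 51/2 and q_O = 57/2.
Price P = 207 - 2·54 = 99.
Forge's profit: (99 - 48)·(51/2) = 1300.5000.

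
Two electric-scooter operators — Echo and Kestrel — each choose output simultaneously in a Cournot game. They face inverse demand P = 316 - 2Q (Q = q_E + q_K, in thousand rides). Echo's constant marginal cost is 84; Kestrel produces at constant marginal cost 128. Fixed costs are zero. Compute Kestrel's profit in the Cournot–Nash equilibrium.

1152

Echo's profit: π_E = (316 - 2Q)q_E - (84q_E). Setting ∂π_E/∂q_E = 0: 232 - 4q_E - 2(q_K) = 0.
Kestrel's first-order condition: 188 - 4q_K - 2(q_E) = 0.
Rearranging gives the reaction functions q_E = (232 - 2q_K)/4 and q_K = (188 - 2q_E)/4.
Substituting one into the other gives q_E = 46 and q_K = 24.
Price P = 316 - 2·70 = 176.
Kestrel's profit: (176 - 128)·24 = 1152.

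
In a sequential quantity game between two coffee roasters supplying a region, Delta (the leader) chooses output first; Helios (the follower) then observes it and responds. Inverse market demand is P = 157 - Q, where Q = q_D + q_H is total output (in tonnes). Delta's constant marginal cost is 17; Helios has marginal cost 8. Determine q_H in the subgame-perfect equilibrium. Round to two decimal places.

The follower Helios best-responds to any q_D: π_H = (157 - Q)q_H - 8q_H.
∂π_H/∂q_H = 149 - q_D - 2q_H = 0 gives the reaction function q_H = (149 - q_D)/2.
Delta substitutes q_H(q_D) into its own profit: π_D = q_D(157 - q_D - (149 - q_D)/2) - 17q_D = (165/2 - (1/2)q_D)q_D - 17q_D.
Maximising: ∂π_D/∂q_D = 131/2 - q_D = 0, giving q_D = 131/2.
Then q_H = (149 - 131/2)/2 = 167/4.

41.75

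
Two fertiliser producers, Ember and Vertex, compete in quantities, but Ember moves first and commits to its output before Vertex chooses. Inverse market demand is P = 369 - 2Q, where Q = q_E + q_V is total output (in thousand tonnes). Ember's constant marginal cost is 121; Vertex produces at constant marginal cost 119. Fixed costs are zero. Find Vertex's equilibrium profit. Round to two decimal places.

The follower Vertex best-responds to any q_E: π_V = (369 - 2Q)q_V - 119q_V.
Follower FOC: 250 - 2q_E - 4q_V = 0, so q_V(q_E) = (250 - 2q_E)/4.
Ember substitutes q_V(q_E) into its own profit: π_E = q_E(369 - 2q_E - (250 - 2q_E)/2) - 121q_E = (244 - q_E)q_E - 121q_E.
The leader's first-order condition 123 - 2q_E = 0 yields q_E = 123/2.
Then q_V = (250 - 2·(123/2))/4 = 127/4.
Price P = 369 - 2·(373/4) = 365/2.
Vertex's profit: (365/2 - 119)·(127/4) = 2016.1250.

2016.13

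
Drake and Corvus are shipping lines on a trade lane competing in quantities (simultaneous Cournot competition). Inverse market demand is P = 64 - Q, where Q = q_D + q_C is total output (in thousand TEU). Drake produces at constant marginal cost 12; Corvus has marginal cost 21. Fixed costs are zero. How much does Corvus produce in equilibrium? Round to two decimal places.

Drake's profit: π_D = (64 - Q)q_D - (12q_D). Setting ∂π_D/∂q_D = 0: 52 - 2q_D - (q_C) = 0.
Corvus's first-order condition: 43 - 2q_C - (q_D) = 0.
Best responses: q_D = (52 - q_C)/2, q_C = (43 - q_D)/2.
Substituting one into the other gives q_D = 61/3 and q_C = 34/3.

11.33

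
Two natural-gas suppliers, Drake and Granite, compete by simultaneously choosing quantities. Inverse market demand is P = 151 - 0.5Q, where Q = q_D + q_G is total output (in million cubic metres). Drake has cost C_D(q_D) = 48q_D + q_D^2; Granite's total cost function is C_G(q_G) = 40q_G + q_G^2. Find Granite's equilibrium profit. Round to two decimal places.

Drake's profit: π_D = (151 - 0.5Q)q_D - (48q_D + q_D²). Setting ∂π_D/∂q_D = 0: 103 - 3q_D - (1/2)(q_G) = 0.
Granite's profit: π_G = (151 - 0.5Q)q_G - (40q_G + q_G²). Setting ∂π_G/∂q_G = 0: 111 - 3q_G - (1/2)(q_D) = 0.
Best responses: q_D = (103 - (1/2)q_G)/3, q_G = (111 - (1/2)q_D)/3.
Substituting one into the other gives q_D = 1014/35 and q_G = 1126/35.
Price P = 151 - (1/2)·(428/7) = 843/7.
Granite's profit: (843/7)·(1126/35) - 40·(1126/35) - (1126/35)² = 1552.5012.

1552.50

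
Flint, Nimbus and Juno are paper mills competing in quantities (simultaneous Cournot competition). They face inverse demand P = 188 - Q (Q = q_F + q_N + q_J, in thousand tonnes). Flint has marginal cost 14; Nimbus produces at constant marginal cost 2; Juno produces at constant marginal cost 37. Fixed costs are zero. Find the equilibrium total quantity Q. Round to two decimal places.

127.75

Flint's profit: π_F = (188 - Q)q_F - (14q_F). Setting ∂π_F/∂q_F = 0: 174 - 2q_F - (q_N + q_J) = 0.
Nimbus's first-order condition: 186 - 2q_N - (q_F + q_J) = 0.
Juno's profit: π_J = (188 - Q)q_J - (37q_J). Setting ∂π_J/∂q_J = 0: 151 - 2q_J - (q_F + q_N) = 0.
Adding the 3 conditions: 511 − 2Q − 2Q = 0, i.e. Q = 511/4.
Back-substituting: q_F = (174 − 511/4) = 185/4, q_N = (186 − 511/4) = 233/4, q_J = (151 − 511/4) = 93/4.
Total output Q = 185/4 + 233/4 + 93/4 = 511/4.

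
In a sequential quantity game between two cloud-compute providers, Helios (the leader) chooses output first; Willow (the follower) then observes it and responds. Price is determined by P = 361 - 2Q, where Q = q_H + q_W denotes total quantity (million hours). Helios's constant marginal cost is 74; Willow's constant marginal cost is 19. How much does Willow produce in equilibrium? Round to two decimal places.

56.50

Solve by backward induction. Given q_H, the follower Willow maximises π_W = (361 - 2q_H - 2q_W)q_W - 19q_W.
Follower FOC: 342 - 2q_H - 4q_W = 0, so q_W(q_H) = (342 - 2q_H)/4.
The leader anticipates this reaction. Substituting into P = 361 - 2Q gives P = 190 - q_H, so π_H = (190 - q_H)q_H - 74q_H.
Leader FOC: 116 - 2q_H = 0, so q_H = 58.
Then q_W = (342 - 2·58)/4 = 113/2.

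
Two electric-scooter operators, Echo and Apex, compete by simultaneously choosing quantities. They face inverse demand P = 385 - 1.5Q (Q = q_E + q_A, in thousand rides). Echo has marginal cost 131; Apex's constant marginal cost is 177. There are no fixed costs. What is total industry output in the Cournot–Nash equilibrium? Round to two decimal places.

102.67

Echo's profit: π_E = (385 - 1.5Q)q_E - (131q_E). Setting ∂π_E/∂q_E = 0: 254 - 3q_E - (3/2)(q_A) = 0.
Apex's first-order condition: 208 - 3q_A - (3/2)(q_E) = 0.
Rearranging gives the reaction functions q_E = (254 - (3/2)q_A)/3 and q_A = (208 - (3/2)q_E)/3.
Substituting one into the other gives q_E = 200/3 and q_A = 36.
Total output Q = 200/3 + 36 = 308/3.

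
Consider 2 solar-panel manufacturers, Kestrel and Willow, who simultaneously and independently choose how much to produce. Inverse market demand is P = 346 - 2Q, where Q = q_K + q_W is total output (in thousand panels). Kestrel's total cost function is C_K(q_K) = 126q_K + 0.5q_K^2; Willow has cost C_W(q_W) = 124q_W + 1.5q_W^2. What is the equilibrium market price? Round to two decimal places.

232.06

Kestrel's profit: π_K = (346 - 2Q)q_K - (126q_K + (1/2)q_K²). Setting ∂π_K/∂q_K = 0: 220 - 5q_K - 2(q_W) = 0.
Willow's profit: π_W = (346 - 2Q)q_W - (124q_W + (3/2)q_W²). Setting ∂π_W/∂q_W = 0: 222 - 7q_W - 2(q_K) = 0.
Best responses: q_K = (220 - 2q_W)/5, q_W = (222 - 2q_K)/7.
Solving the pair: q_K = 1096/31, q_W = 670/31.
Total output Q = 1766/31, so price P = 346 - 2·(1766/31) = 232.0645.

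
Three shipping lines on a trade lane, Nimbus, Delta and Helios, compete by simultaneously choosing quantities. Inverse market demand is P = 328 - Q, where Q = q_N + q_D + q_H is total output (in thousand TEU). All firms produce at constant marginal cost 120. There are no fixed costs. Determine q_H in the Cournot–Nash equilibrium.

52

Each firm earns π_i = (328 - Q)q_i - 120q_i.
First-order condition (treating rivals' output as given): 208 - 2q_i - Σ_{j≠i} q_j = 0.
With identical firms every q_j equals q_i, so Σ_{j≠i} q_j = 2q_i and 208 = 4q_i, giving q_i = 52.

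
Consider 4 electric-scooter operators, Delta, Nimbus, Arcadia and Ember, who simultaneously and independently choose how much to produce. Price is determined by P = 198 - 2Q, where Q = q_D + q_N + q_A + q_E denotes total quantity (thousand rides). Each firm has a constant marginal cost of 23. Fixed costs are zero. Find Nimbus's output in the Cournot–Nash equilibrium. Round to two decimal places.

17.50

Each firm earns π_i = (198 - 2Q)q_i - 23q_i.
Setting ∂π_i/∂q_i = 0 with rivals' quantities fixed: 175 - 4q_i - 2·Σ_{j≠i} q_j = 0.
By symmetry each firm produces the same amount; substituting Σ_{j≠i} q_j = 3q_i yields q_i = 175/10 = 35/2.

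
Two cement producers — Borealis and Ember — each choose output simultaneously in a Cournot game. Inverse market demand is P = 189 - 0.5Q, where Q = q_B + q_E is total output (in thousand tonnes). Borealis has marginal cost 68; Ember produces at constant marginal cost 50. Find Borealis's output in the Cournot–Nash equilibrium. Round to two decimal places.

68.67

Borealis's profit: π_B = (189 - 0.5Q)q_B - (68q_B). Setting ∂π_B/∂q_B = 0: 121 - q_B - (1/2)(q_E) = 0.
Ember's first-order condition: 139 - q_E - (1/2)(q_B) = 0.
Rearranging gives the reaction functions q_B = (121 - (1/2)q_E) and q_E = (139 - (1/2)q_B).
Substituting one into the other gives q_B = 206/3 and q_E = 314/3.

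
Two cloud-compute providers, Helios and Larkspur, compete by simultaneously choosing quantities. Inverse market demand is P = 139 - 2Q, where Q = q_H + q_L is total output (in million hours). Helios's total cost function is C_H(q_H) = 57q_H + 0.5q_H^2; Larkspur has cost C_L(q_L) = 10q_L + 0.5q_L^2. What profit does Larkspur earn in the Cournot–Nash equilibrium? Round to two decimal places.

Helios's profit: π_H = (139 - 2Q)q_H - (57q_H + (1/2)q_H²). Setting ∂π_H/∂q_H = 0: 82 - 5q_H - 2(q_L) = 0.
Larkspur's first-order condition: 129 - 5q_L - 2(q_H) = 0.
So q_H = (82 - 2q_L)/5 and q_L = (129 - 2q_H)/5.
Substituting one into the other gives q_H = 152/21 and q_L = 481/21.
Price P = 139 - 2·(211/7) = 551/7.
Larkspur's profit: (551/7)·(481/21) - 10·(481/21) - (1/2)(481/21)² = 1311.5703.

1311.57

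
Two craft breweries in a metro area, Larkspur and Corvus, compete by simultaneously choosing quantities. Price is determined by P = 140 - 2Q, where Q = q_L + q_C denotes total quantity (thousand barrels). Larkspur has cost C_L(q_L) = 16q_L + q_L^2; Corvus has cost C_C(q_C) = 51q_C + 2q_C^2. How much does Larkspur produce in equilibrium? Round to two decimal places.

18.50

Larkspur's profit: π_L = (140 - 2Q)q_L - (16q_L + q_L²). Setting ∂π_L/∂q_L = 0: 124 - 6q_L - 2(q_C) = 0.
Corvus's first-order condition: 89 - 8q_C - 2(q_L) = 0.
Rearranging gives the reaction functions q_L = (124 - 2q_C)/6 and q_C = (89 - 2q_L)/8.
Solving the pair: q_L = 37/2, q_C = 13/2.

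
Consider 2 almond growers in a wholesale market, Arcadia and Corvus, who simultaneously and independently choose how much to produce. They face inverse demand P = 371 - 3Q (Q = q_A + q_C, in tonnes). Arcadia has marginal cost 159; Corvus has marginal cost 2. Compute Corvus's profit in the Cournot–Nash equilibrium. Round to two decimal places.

10247.26

Arcadia's profit: π_A = (371 - 3Q)q_A - (159q_A). Setting ∂π_A/∂q_A = 0: 212 - 6q_A - 3(q_C) = 0.
Corvus's first-order condition: 369 - 6q_C - 3(q_A) = 0.
So q_A = (212 - 3q_C)/6 and q_C = (369 - 3q_A)/6.
Substituting one into the other gives q_A = 55/9 and q_C = 526/9.
Price P = 371 - 3·(581/9) = 532/3.
Corvus's profit: (532/3 - 2)·(526/9) = 10247.2593.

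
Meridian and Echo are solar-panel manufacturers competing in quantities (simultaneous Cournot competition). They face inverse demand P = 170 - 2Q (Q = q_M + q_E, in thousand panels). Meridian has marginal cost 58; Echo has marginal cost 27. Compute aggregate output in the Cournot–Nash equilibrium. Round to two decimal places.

Meridian's profit: π_M = (170 - 2Q)q_M - (58q_M). Setting ∂π_M/∂q_M = 0: 112 - 4q_M - 2(q_E) = 0.
Echo's profit: π_E = (170 - 2Q)q_E - (27q_E). Setting ∂π_E/∂q_E = 0: 143 - 4q_E - 2(q_M) = 0.
So q_M = (112 - 2q_E)/4 and q_E = (143 - 2q_M)/4.
Solving the pair: q_M = 27/2, q_E = 29.
Total output Q = 27/2 + 29 = 85/2.

42.50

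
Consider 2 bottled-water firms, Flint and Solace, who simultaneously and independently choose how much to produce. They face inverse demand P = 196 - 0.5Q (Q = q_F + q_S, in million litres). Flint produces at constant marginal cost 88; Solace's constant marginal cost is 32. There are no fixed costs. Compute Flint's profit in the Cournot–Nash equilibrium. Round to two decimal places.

Flint's profit: π_F = (196 - 0.5Q)q_F - (88q_F). Setting ∂π_F/∂q_F = 0: 108 - q_F - (1/2)(q_S) = 0.
Solace's first-order condition: 164 - q_S - (1/2)(q_F) = 0.
So q_F = (108 - (1/2)q_S) and q_S = (164 - (1/2)q_F).
Solving the pair: q_F = 104/3, q_S = 440/3.
Price P = 196 - (1/2)·(544/3) = 316/3.
Flint's profit: (316/3 - 88)·(104/3) = 600.8889.

600.89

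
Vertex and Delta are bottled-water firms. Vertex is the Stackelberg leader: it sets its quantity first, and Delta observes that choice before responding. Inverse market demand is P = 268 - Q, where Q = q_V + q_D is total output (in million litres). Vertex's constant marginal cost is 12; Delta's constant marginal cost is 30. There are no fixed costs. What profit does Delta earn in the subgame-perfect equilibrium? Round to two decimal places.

The follower Delta best-responds to any q_V: π_D = (268 - Q)q_D - 30q_D.
∂π_D/∂q_D = 238 - q_V - 2q_D = 0 gives the reaction function q_D = (238 - q_V)/2.
Vertex substitutes q_D(q_V) into its own profit: π_V = q_V(268 - q_V - (238 - q_V)/2) - 12q_V = (149 - (1/2)q_V)q_V - 12q_V.
Leader FOC: 137 - q_V = 0, so q_V = 137.
Then q_D = (238 - 137)/2 = 101/2.
Price P = 268 - 375/2 = 161/2.
Delta's profit: (161/2 - 30)·(101/2) = 2550.2500.

2550.25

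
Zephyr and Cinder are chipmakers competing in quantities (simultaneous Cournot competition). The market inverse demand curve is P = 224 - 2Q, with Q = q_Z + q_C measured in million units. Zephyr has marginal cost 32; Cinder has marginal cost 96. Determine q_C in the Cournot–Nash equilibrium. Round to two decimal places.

10.67

Zephyr's profit: π_Z = (224 - 2Q)q_Z - (32q_Z). Setting ∂π_Z/∂q_Z = 0: 192 - 4q_Z - 2(q_C) = 0.
Cinder's first-order condition: 128 - 4q_C - 2(q_Z) = 0.
So q_Z = (192 - 2q_C)/4 and q_C = (128 - 2q_Z)/4.
Substituting one into the other gives q_Z = 128/3 and q_C = 32/3.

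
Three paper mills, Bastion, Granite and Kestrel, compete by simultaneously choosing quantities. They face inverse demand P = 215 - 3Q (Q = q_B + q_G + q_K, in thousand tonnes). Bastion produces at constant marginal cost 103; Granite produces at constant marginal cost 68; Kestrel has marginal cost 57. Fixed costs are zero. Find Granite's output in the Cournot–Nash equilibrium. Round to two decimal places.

14.25

Bastion's profit: π_B = (215 - 3Q)q_B - (103q_B). Setting ∂π_B/∂q_B = 0: 112 - 6q_B - 3(q_G + q_K) = 0.
Granite's first-order condition: 147 - 6q_G - 3(q_B + q_K) = 0.
Kestrel's first-order condition: 158 - 6q_K - 3(q_B + q_G) = 0.
Summing all 3 equations gives 417 − 12Q = 0, hence Q = 139/4.
Back-substituting: q_B = (112 − 417/4)/3 = 31/12, q_G = (147 − 417/4)/3 = 57/4, q_K = (158 − 417/4)/3 = 215/12.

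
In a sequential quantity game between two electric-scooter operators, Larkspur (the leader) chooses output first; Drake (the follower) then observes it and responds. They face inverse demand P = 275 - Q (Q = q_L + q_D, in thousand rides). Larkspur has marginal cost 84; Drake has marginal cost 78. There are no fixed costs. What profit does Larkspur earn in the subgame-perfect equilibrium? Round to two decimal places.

4278.13

Solve by backward induction. Given q_L, the follower Drake maximises π_D = (275 - q_L - q_D)q_D - 78q_D.
Setting the follower's marginal profit to zero, 197 - q_L - 2q_D = 0, i.e. q_D = (197 - q_L)/2.
Larkspur substitutes q_D(q_L) into its own profit: π_L = q_L(275 - q_L - (197 - q_L)/2) - 84q_L = (353/2 - (1/2)q_L)q_L - 84q_L.
The leader's first-order condition 185/2 - q_L = 0 yields q_L = 185/2.
Then q_D = (197 - 185/2)/2 = 209/4.
Price P = 275 - 579/4 = 521/4.
Larkspur's profit: (521/4 - 84)·(185/2) = 4278.1250.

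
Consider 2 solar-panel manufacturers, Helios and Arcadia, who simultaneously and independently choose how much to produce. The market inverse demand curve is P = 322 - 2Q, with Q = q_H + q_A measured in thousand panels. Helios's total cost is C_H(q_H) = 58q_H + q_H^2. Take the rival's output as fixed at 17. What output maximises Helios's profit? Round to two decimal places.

38.33

With the rival's output fixed at 17, Helios's profit is π_H = (322 - 2·17 - 2q_H)q_H - (58q_H + q_H²) = (288 - 2q_H)q_H - (58q_H + q_H²).
∂π_H/∂q_H = 230 - 6q_H = 0, so q_H = 115/3.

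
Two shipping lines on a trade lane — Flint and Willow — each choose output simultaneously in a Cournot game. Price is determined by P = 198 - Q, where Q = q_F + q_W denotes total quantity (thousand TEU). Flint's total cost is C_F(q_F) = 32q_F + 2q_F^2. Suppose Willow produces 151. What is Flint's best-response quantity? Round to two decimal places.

With the rival's output fixed at 151, Flint's profit is π_F = (198 - 151 - q_F)q_F - (32q_F + 2q_F²) = (47 - q_F)q_F - (32q_F + 2q_F²).
∂π_F/∂q_F = 15 - 6q_F = 0, so q_F = 5/2.

2.50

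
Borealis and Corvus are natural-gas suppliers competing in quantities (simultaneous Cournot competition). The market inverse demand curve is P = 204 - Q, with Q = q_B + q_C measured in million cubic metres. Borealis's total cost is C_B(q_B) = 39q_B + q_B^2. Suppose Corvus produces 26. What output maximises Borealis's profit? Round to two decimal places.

34.75

With the rival's output fixed at 26, Borealis's profit is π_B = (204 - 26 - q_B)q_B - (39q_B + q_B²) = (178 - q_B)q_B - (39q_B + q_B²).
∂π_B/∂q_B = 139 - 4q_B = 0, so q_B = 139/4.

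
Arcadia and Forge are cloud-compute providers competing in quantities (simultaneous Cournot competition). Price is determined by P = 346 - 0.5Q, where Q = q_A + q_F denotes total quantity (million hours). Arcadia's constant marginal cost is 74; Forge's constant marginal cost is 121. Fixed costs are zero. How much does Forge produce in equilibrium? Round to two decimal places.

Arcadia's profit: π_A = (346 - 0.5Q)q_A - (74q_A). Setting ∂π_A/∂q_A = 0: 272 - q_A - (1/2)(q_F) = 0.
Forge's profit: π_F = (346 - 0.5Q)q_F - (121q_F). Setting ∂π_F/∂q_F = 0: 225 - q_F - (1/2)(q_A) = 0.
So q_A = (272 - (1/2)q_F) and q_F = (225 - (1/2)q_A).
Substituting one into the other gives q_A = 638/3 and q_F = 356/3.

118.67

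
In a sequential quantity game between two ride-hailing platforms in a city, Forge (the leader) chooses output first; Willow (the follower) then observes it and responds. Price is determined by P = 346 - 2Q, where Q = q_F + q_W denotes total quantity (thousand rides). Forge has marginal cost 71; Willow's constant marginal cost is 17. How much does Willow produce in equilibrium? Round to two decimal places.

Solve by backward induction. Given q_F, the follower Willow maximises π_W = (346 - 2q_F - 2q_W)q_W - 17q_W.
Follower FOC: 329 - 2q_F - 4q_W = 0, so q_W(q_F) = (329 - 2q_F)/4.
Forge substitutes q_W(q_F) into its own profit: π_F = q_F(346 - 2q_F - (329 - 2q_F)/2) - 71q_F = (363/2 - q_F)q_F - 71q_F.
Maximising: ∂π_F/∂q_F = 221/2 - 2q_F = 0, giving q_F = 221/4.
Then q_W = (329 - 2·(221/4))/4 = 437/8.

54.63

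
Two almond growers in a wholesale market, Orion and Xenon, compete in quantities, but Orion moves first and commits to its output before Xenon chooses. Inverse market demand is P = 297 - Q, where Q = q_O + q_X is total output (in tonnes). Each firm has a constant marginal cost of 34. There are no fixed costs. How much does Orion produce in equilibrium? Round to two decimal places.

The follower Xenon best-responds to any q_O: π_X = (297 - Q)q_X - 34q_X.
Setting the follower's marginal profit to zero, 263 - q_O - 2q_X = 0, i.e. q_X = (263 - q_O)/2.
Orion substitutes q_X(q_O) into its own profit: π_O = q_O(297 - q_O - (263 - q_O)/2) - 34q_O = (331/2 - (1/2)q_O)q_O - 34q_O.
Maximising: ∂π_O/∂q_O = 263/2 - q_O = 0, giving q_O = 263/2.
Then q_X = (263 - 263/2)/2 = 263/4.

131.50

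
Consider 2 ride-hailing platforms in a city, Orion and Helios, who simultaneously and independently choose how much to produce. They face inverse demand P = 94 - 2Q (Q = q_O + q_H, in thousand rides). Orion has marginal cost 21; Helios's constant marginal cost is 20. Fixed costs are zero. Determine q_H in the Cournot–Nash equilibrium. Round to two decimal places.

Orion's profit: π_O = (94 - 2Q)q_O - (21q_O). Setting ∂π_O/∂q_O = 0: 73 - 4q_O - 2(q_H) = 0.
Helios's first-order condition: 74 - 4q_H - 2(q_O) = 0.
Rearranging gives the reaction functions q_O = (73 - 2q_H)/4 and q_H = (74 - 2q_O)/4.
Substituting one into the other gives q_O = 12 and q_H = 25/2.

12.50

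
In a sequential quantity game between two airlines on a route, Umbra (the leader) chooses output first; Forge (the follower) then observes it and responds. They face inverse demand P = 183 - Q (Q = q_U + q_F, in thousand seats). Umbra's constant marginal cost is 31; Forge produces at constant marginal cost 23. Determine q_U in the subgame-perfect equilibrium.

72

Solve by backward induction. Given q_U, the follower Forge maximises π_F = (183 - q_U - q_F)q_F - 23q_F.
∂π_F/∂q_F = 160 - q_U - 2q_F = 0 gives the reaction function q_F = (160 - q_U)/2.
Umbra substitutes q_F(q_U) into its own profit: π_U = q_U(183 - q_U - (160 - q_U)/2) - 31q_U = (103 - (1/2)q_U)q_U - 31q_U.
Maximising: ∂π_U/∂q_U = 72 - q_U = 0, giving q_U = 72.
Then q_F = (160 - 72)/2 = 44.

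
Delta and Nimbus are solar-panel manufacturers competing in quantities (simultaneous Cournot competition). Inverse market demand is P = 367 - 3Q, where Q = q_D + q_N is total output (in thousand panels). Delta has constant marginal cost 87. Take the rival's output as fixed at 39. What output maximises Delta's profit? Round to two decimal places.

With the rival's output fixed at 39, Delta's profit is π_D = (367 - 3·39 - 3q_D)q_D - (87q_D) = (250 - 3q_D)q_D - (87q_D).
∂π_D/∂q_D = 163 - 6q_D = 0, so q_D = 163/6.

27.17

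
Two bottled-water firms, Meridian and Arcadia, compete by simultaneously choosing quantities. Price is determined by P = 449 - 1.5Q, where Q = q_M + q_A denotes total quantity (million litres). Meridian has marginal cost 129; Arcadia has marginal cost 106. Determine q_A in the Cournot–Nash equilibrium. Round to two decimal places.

Meridian's profit: π_M = (449 - 1.5Q)q_M - (129q_M). Setting ∂π_M/∂q_M = 0: 320 - 3q_M - (3/2)(q_A) = 0.
Arcadia's profit: π_A = (449 - 1.5Q)q_A - (106q_A). Setting ∂π_A/∂q_A = 0: 343 - 3q_A - (3/2)(q_M) = 0.
So q_M = (320 - (3/2)q_A)/3 and q_A = (343 - (3/2)q_M)/3.
Substituting one into the other gives q_M = 66 and q_A = 244/3.

81.33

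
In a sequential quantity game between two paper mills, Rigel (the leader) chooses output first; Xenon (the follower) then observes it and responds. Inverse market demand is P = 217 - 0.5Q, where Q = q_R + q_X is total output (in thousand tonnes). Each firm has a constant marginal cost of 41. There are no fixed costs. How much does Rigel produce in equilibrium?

Solve by backward induction. Given q_R, the follower Xenon maximises π_X = (217 - (1/2)q_R - (1/2)q_X)q_X - 41q_X.
Setting the follower's marginal profit to zero, 176 - (1/2)q_R - q_X = 0, i.e. q_X = (176 - (1/2)q_R).
Rigel substitutes q_X(q_R) into its own profit: π_R = q_R(217 - (1/2)q_R - (176 - (1/2)q_R)/2) - 41q_R = (129 - (1/4)q_R)q_R - 41q_R.
Maximising: ∂π_R/∂q_R = 88 - (1/2)q_R = 0, giving q_R = 176.
Then q_X = (176 - (1/2)·176) = 88.

176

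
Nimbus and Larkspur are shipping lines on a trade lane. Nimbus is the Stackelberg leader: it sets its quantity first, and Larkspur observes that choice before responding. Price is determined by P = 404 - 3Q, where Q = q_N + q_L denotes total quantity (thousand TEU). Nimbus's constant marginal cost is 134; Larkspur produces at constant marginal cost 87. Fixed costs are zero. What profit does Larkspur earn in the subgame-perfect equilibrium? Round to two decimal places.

The follower Larkspur best-responds to any q_N: π_L = (404 - 3Q)q_L - 87q_L.
Setting the follower's marginal profit to zero, 317 - 3q_N - 6q_L = 0, i.e. q_L = (317 - 3q_N)/6.
The leader anticipates this reaction. Substituting into P = 404 - 3Q gives P = 491/2 - (3/2)q_N, so π_N = (491/2 - (3/2)q_N)q_N - 134q_N.
Leader FOC: 223/2 - 3q_N = 0, so q_N = 223/6.
Then q_L = (317 - 3·(223/6))/6 = 137/4.
Price P = 404 - 3·(857/12) = 759/4.
Larkspur's profit: (759/4 - 87)·(137/4) = 3519.1875.

3519.19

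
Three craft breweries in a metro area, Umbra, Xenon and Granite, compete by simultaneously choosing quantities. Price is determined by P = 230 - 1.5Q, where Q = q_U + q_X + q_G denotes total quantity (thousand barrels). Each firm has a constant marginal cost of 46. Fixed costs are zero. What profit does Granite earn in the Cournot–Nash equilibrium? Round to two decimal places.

Each firm earns π_i = (230 - 1.5Q)q_i - 46q_i.
First-order condition (treating rivals' output as given): 184 - 3q_i - (3/2)·Σ_{j≠i} q_j = 0.
With identical firms every q_j equals q_i, so Σ_{j≠i} q_j = 2q_i and 184 = 6q_i, giving q_i = 92/3.
Price P = 230 - (3/2)·92 = 92.
Granite's profit: (92 - 46)·(92/3) = 1410.6667.

1410.67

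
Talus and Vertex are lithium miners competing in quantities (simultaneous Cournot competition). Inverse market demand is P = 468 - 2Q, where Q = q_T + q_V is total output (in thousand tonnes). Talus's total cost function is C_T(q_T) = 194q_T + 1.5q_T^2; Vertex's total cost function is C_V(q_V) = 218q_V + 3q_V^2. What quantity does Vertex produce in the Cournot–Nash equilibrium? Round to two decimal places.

18.21

Talus's profit: π_T = (468 - 2Q)q_T - (194q_T + (3/2)q_T²). Setting ∂π_T/∂q_T = 0: 274 - 7q_T - 2(q_V) = 0.
Vertex's first-order condition: 250 - 10q_V - 2(q_T) = 0.
Best responses: q_T = (274 - 2q_V)/7, q_V = (250 - 2q_T)/10.
Solving the pair: q_T = 1120/33, q_V = 601/33.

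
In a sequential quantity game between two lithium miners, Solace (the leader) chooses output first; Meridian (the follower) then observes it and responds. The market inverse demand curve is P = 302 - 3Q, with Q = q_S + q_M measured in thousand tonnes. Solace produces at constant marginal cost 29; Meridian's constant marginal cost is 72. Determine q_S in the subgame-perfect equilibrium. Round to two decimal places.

Solve by backward induction. Given q_S, the follower Meridian maximises π_M = (302 - 3q_S - 3q_M)q_M - 72q_M.
∂π_M/∂q_M = 230 - 3q_S - 6q_M = 0 gives the reaction function q_M = (230 - 3q_S)/6.
Solace substitutes q_M(q_S) into its own profit: π_S = q_S(302 - 3q_S - (230 - 3q_S)/2) - 29q_S = (187 - (3/2)q_S)q_S - 29q_S.
Leader FOC: 158 - 3q_S = 0, so q_S = 158/3.
Then q_M = (230 - 3·(158/3))/6 = 12.

52.67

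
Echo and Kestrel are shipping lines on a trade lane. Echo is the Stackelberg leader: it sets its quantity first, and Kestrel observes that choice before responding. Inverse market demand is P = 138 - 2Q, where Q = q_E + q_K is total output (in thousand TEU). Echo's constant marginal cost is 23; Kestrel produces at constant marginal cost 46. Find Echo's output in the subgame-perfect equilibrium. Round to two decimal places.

Solve by backward induction. Given q_E, the follower Kestrel maximises π_K = (138 - 2q_E - 2q_K)q_K - 46q_K.
Setting the follower's marginal profit to zero, 92 - 2q_E - 4q_K = 0, i.e. q_K = (92 - 2q_E)/4.
Echo substitutes q_K(q_E) into its own profit: π_E = q_E(138 - 2q_E - (92 - 2q_E)/2) - 23q_E = (92 - q_E)q_E - 23q_E.
Leader FOC: 69 - 2q_E = 0, so q_E = 69/2.
Then q_K = (92 - 2·(69/2))/4 = 23/4.

34.50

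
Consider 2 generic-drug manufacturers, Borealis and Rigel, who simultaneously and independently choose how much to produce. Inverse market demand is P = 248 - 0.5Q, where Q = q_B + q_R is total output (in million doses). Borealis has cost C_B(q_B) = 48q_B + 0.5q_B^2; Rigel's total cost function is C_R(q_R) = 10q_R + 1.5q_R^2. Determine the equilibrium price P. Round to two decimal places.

Borealis's profit: π_B = (248 - 0.5Q)q_B - (48q_B + (1/2)q_B²). Setting ∂π_B/∂q_B = 0: 200 - 2q_B - (1/2)(q_R) = 0.
Rigel's profit: π_R = (248 - 0.5Q)q_R - (10q_R + (3/2)q_R²). Setting ∂π_R/∂q_R = 0: 238 - 4q_R - (1/2)(q_B) = 0.
Best responses: q_B = (200 - (1/2)q_R)/2, q_R = (238 - (1/2)q_B)/4.
Substituting one into the other gives q_B = 87.8710 and q_R = 1504/31.
Total output Q = 136.3871, so price P = 248 - (1/2)·136.3871 = 179.8065.

179.81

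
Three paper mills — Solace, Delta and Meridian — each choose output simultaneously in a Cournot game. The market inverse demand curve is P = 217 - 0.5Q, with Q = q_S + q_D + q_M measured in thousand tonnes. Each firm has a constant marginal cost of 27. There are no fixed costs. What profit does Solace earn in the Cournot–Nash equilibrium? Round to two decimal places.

A representative firm's profit is π_i = q_i(217 - 0.5Q) - 27q_i.
Setting ∂π_i/∂q_i = 0 with rivals' quantities fixed: 190 - q_i - (1/2)·Σ_{j≠i} q_j = 0.
With identical firms every q_j equals q_i, so Σ_{j≠i} q_j = 2q_i and 190 = 2q_i, giving q_i = 95.
Price P = 217 - (1/2)·285 = 149/2.
Solace's profit: (149/2 - 27)·95 = 4512.5000.

4512.50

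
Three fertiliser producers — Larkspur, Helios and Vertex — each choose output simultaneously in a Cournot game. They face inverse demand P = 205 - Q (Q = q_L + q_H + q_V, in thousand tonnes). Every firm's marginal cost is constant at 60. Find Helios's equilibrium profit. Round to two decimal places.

Each firm earns π_i = (205 - Q)q_i - 60q_i.
Setting ∂π_i/∂q_i = 0 with rivals' quantities fixed: 145 - 2q_i - Σ_{j≠i} q_j = 0.
By symmetry each firm produces the same amount; substituting Σ_{j≠i} q_j = 2q_i yields q_i = 145/4.
Price P = 205 - 435/4 = 385/4.
Helios's profit: (385/4 - 60)·(145/4) = 1314.0625.

1314.06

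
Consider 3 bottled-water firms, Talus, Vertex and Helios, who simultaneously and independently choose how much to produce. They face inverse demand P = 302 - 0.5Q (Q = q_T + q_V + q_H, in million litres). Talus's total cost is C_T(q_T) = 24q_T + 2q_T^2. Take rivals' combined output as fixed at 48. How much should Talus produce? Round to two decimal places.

With rivals' combined output fixed at 48, Talus's profit is π_T = (302 - (1/2)·48 - (1/2)q_T)q_T - (24q_T + 2q_T²) = (278 - (1/2)q_T)q_T - (24q_T + 2q_T²).
∂π_T/∂q_T = 254 - 5q_T = 0, so q_T = 254/5.

50.80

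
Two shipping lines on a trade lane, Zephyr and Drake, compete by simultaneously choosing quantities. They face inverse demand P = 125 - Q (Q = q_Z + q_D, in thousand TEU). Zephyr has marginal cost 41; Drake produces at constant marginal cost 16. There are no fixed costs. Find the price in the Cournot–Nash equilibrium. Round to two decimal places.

Zephyr's profit: π_Z = (125 - Q)q_Z - (41q_Z). Setting ∂π_Z/∂q_Z = 0: 84 - 2q_Z - (q_D) = 0.
Drake's first-order condition: 109 - 2q_D - (q_Z) = 0.
So q_Z = (84 - q_D)/2 and q_D = (109 - q_Z)/2.
Substituting one into the other gives q_Z = 59/3 and q_D = 134/3.
Total output Q = 193/3, so price P = 125 - 193/3 = 182/3.

60.67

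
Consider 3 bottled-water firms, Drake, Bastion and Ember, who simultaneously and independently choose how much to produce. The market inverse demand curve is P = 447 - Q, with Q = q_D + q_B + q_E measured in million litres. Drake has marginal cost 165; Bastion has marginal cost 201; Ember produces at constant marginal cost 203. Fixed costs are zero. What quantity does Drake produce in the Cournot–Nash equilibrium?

89

Drake's profit: π_D = (447 - Q)q_D - (165q_D). Setting ∂π_D/∂q_D = 0: 282 - 2q_D - (q_B + q_E) = 0.
Bastion's first-order condition: 246 - 2q_B - (q_D + q_E) = 0.
Ember's first-order condition: 244 - 2q_E - (q_D + q_B) = 0.
Summing all 3 equations gives 772 − 4Q = 0, hence Q = 193.
Back-substituting: q_D = (282 − 193) = 89, q_B = (246 − 193) = 53, q_E = (244 − 193) = 51.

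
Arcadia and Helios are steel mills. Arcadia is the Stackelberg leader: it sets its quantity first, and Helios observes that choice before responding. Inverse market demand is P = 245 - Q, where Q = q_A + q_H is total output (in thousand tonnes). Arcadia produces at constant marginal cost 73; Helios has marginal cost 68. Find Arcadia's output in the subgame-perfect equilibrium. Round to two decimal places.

83.50

Solve by backward induction. Given q_A, the follower Helios maximises π_H = (245 - q_A - q_H)q_H - 68q_H.
Setting the follower's marginal profit to zero, 177 - q_A - 2q_H = 0, i.e. q_H = (177 - q_A)/2.
The leader anticipates this reaction. Substituting into P = 245 - Q gives P = 313/2 - (1/2)q_A, so π_A = (313/2 - (1/2)q_A)q_A - 73q_A.
Leader FOC: 167/2 - q_A = 0, so q_A = 167/2.
Then q_H = (177 - 167/2)/2 = 187/4.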